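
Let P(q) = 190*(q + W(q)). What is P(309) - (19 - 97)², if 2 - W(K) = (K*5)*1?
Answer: -240544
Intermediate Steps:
W(K) = 2 - 5*K (W(K) = 2 - K*5 = 2 - 5*K)
P(q) = 380 - 760*q (P(q) = 190*(q + (2 - 5*q)) = 190*(2 - 4*q) = 380 - 760*q)
P(309) - (19 - 97)² = (380 - 760*309) - (19 - 97)² = (380 - 234840) - 1*(-78)² = -234460 - 1*6084 = -234460 - 6084 = -240544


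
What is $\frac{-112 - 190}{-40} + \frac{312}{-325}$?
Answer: $\frac{659}{100} \approx 6.59$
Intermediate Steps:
$\frac{-112 - 190}{-40} + \frac{312}{-325} = \left(-302\right) \left(- \frac{1}{40}\right) + 312 \left(- \frac{1}{325}\right) = \frac{151}{20} - \frac{24}{25} = \frac{659}{100}$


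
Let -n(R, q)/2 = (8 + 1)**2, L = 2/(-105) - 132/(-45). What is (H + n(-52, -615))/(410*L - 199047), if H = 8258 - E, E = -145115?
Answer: -1072477/1384965 ≈ -0.77437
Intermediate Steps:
L = 102/35 (L = 2*(-1/105) - 132*(-1/45) = -2/105 + 44/15 = 102/35 ≈ 2.9143)
n(R, q) = -162 (n(R, q) = -2*(8 + 1)**2 = -2*9**2 = -2*81 = -162)
H = 153373 (H = 8258 - 1*(-145115) = 8258 + 145115 = 153373)
(H + n(-52, -615))/(410*L - 199047) = (153373 - 162)/(410*(102/35) - 199047) = 153211/(8364/7 - 199047) = 153211/(-1384965/7) = 153211*(-7/1384965) = -1072477/1384965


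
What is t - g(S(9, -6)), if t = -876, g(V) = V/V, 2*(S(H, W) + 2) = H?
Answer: -877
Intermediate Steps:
S(H, W) = -2 + H/2
g(V) = 1
t - g(S(9, -6)) = -876 - 1*1 = -876 - 1 = -877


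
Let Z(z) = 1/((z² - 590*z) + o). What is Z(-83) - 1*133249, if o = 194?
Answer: -7469006196/56053 ≈ -1.3325e+5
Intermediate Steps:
Z(z) = 1/(194 + z² - 590*z) (Z(z) = 1/((z² - 590*z) + 194) = 1/(194 + z² - 590*z))
Z(-83) - 1*133249 = 1/(194 + (-83)² - 590*(-83)) - 1*133249 = 1/(194 + 6889 + 48970) - 133249 = 1/56053 - 133249 = -7469006196/56053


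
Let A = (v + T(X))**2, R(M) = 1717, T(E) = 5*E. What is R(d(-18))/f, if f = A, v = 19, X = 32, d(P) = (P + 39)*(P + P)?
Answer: 1717/32041 ≈ 0.053588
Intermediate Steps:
d(P) = 2*P*(39 + P) (d(P) = (39 + P)*(2*P) = 2*P*(39 + P))
A = 32041 (A = (19 + 5*32)**2 = (19 + 160)**2 = 179**2 = 32041)
f = 32041
R(d(-18))/f = 1717/32041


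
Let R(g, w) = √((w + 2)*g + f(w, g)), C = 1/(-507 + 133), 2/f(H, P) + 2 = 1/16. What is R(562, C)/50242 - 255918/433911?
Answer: -85306/144637 + √37687068001/291252874 ≈ -0.58913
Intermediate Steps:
f(H, P) = -32/31 (f(H, P) = 2/(-2 + 1/16) = 2/(-31/16) = 2*(-16/31) = -32/31)
C = -1/374 (C = 1/(-374) = -1/374 ≈ -0.0026738)
R(g, w) = √(-32/31 + g*(2 + w)) (R(g, w) = √((w + 2)*g - 32/31) = √((2 + w)*g - 32/31) = √(g*(2 + w) - 32/31) = √(-32/31 + g*(2 + w)))
R(562, C)/50242 - 255918/433911 = (√(-992 + 1922*562 + 961*562*(-1/374))/31)/50242 - 255918/433911 = (√(-992 + 1080164 - 270041/187)/31)*(1/50242) - 255918*1/433911 = (√(201535123/187)/31)*(1/50242) - 85306/144637 = ((√37687068001/187)/31)*(1/50242) - 85306/144637 = (√37687068001/5797)*(1/50242) - 85306/144637 = √37687068001/291252874 - 85306/144637 = -85306/144637 + √37687068001/291252874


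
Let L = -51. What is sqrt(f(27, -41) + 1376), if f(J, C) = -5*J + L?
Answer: sqrt(1190) ≈ 34.496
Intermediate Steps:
f(J, C) = -51 - 5*J (f(J, C) = -5*J - 51 = -51 - 5*J)
sqrt(f(27, -41) + 1376) = sqrt((-51 - 5*27) + 1376) = sqrt((-51 - 135) + 1376) = sqrt(-186 + 1376) = sqrt(1190)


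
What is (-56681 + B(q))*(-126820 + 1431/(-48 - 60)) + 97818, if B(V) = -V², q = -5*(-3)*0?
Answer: 28756533045/4 ≈ 7.1891e+9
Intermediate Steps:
q = 0 (q = 15*0 = 0)
(-56681 + B(q))*(-126820 + 1431/(-48 - 60)) + 97818 = (-56681 - 1*0²)*(-126820 + 1431/(-48 - 60)) + 97818 = (-56681 - 1*0)*(-126820 + 1431/(-108)) + 97818 = (-56681 + 0)*(-126820 - 1/108*1431) + 97818 = -56681*(-126820 - 53/4) + 97818 = -56681*(-507333/4) + 97818 = 28756141773/4 + 97818 = 28756533045/4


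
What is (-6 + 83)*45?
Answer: 3465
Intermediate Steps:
(-6 + 83)*45 = 77*45 = 3465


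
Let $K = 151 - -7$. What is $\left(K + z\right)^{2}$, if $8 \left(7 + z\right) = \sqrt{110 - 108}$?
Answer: $\frac{\left(1208 + \sqrt{2}\right)^{2}}{64} \approx 22854.0$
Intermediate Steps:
$z = -7 + \frac{\sqrt{2}}{8}$ ($z = -7 + \frac{\sqrt{110 - 108}}{8} = -7 + \frac{\sqrt{2}}{8} \approx -6.8232$)
$K = 158$ ($K = 151 + 7 = 158$)
$\left(K + z\right)^{2} = \left(158 - \left(7 - \frac{\sqrt{2}}{8}\right)\right)^{2} = \left(151 + \frac{\sqrt{2}}{8}\right)^{2}$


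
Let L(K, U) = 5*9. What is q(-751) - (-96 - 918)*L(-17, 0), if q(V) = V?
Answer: 44879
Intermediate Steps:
L(K, U) = 45
q(-751) - (-96 - 918)*L(-17, 0) = -751 - (-96 - 918)*45 = -751 - (-1014)*45 = -751 - 1*(-45630) = -751 + 45630 = 44879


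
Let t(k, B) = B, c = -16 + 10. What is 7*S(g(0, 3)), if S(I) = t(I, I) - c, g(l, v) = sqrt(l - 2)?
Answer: 42 + 7*I*sqrt(2) ≈ 42.0 + 9.8995*I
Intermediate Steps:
g(l, v) = sqrt(-2 + l)
c = -6
S(I) = 6 + I (S(I) = I - 1*(-6) = I + 6 = 6 + I)
7*S(g(0, 3)) = 7*(6 + sqrt(-2 + 0)) = 7*(6 + sqrt(-2)) = 7*(6 + I*sqrt(2)) = 42 + 7*I*sqrt(2)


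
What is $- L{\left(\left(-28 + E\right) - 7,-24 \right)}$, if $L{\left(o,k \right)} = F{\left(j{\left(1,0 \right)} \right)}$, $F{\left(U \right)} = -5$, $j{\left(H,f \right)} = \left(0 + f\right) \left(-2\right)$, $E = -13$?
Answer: $5$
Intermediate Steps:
$j{\left(H,f \right)} = - 2 f$ ($j{\left(H,f \right)} = f \left(-2\right) = - 2 f$)
$L{\left(o,k \right)} = -5$
$- L{\left(\left(-28 + E\right) - 7,-24 \right)} = \left(-1\right) \left(-5\right) = 5$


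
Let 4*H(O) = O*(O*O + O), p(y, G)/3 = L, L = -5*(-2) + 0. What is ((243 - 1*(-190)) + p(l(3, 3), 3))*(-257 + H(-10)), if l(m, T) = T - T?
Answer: -223166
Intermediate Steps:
L = 10 (L = 10 + 0 = 10)
l(m, T) = 0
p(y, G) = 30 (p(y, G) = 3*10 = 30)
H(O) = O*(O + O**2)/4 (H(O) = (O*(O*O + O))/4 = (O*(O**2 + O))/4 = (O*(O + O**2))/4 = O*(O + O**2)/4)
((243 - 1*(-190)) + p(l(3, 3), 3))*(-257 + H(-10)) = ((243 - 1*(-190)) + 30)*(-257 + (1/4)*(-10)**2*(1 - 10)) = ((243 + 190) + 30)*(-257 + (1/4)*100*(-9)) = (433 + 30)*(-257 - 225) = 463*(-482) = -223166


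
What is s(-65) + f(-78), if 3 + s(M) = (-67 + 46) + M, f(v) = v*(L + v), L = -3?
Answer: 6229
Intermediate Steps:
f(v) = v*(-3 + v)
s(M) = -24 + M (s(M) = -3 + ((-67 + 46) + M) = -3 + (-21 + M) = -24 + M)
s(-65) + f(-78) = (-24 - 65) - 78*(-3 - 78) = -89 - 78*(-81) = -89 + 6318 = 6229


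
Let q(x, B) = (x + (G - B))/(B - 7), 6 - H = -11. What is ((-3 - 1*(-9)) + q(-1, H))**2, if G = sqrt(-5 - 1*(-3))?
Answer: (42 + I*sqrt(2))**2/100 ≈ 17.62 + 1.1879*I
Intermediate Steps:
G = I*sqrt(2) (G = sqrt(-5 + 3) = sqrt(-2) = I*sqrt(2) ≈ 1.4142*I)
H = 17 (H = 6 - 1*(-11) = 6 + 11 = 17)
q(x, B) = (x - B + I*sqrt(2))/(-7 + B) (q(x, B) = (x + (I*sqrt(2) - B))/(B - 7) = (x + (-B + I*sqrt(2)))/(-7 + B) = (x - B + I*sqrt(2))/(-7 + B))
((-3 - 1*(-9)) + q(-1, H))**2 = ((-3 - 1*(-9)) + (-1 - 1*17 + I*sqrt(2))/(-7 + 17))**2 = ((-3 + 9) + (-1 - 17 + I*sqrt(2))/10)**2 = (6 + (-18 + I*sqrt(2))/10)**2 = (6 + (-9/5 + I*sqrt(2)/10))**2 = (21/5 + I*sqrt(2)/10)**2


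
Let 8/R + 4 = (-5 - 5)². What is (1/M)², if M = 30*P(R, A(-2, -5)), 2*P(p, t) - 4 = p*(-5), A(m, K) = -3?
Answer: 16/46225 ≈ 0.00034613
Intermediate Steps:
R = 1/12 (R = 8/(-4 + (-5 - 5)²) = 8/(-4 + (-10)²) = 8/(-4 + 100) = 8/96 = 8*(1/96) = 1/12 ≈ 0.083333)
P(p, t) = 2 - 5*p/2 (P(p, t) = 2 + (p*(-5))/2 = 2 + (-5*p)/2 = 2 - 5*p/2)
M = 215/4 (M = 30*(2 - 5/2*1/12) = 30*(2 - 5/24) = 30*(43/24) = 215/4 ≈ 53.750)
(1/M)² = (1/(215/4))² = (4/215)² = 16/46225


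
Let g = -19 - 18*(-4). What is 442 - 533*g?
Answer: -27807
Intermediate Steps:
g = 53 (g = -19 - 18*(-4) = -19 + 72 = 53)
442 - 533*g = 442 - 533*53 = 442 - 28249 = -27807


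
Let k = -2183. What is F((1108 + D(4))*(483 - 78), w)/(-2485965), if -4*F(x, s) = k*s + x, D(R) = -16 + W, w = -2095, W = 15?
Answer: 251086/497193 ≈ 0.50501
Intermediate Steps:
D(R) = -1 (D(R) = -16 + 15 = -1)
F(x, s) = -x/4 + 2183*s/4 (F(x, s) = -(-2183*s + x)/4 = -(x - 2183*s)/4 = -x/4 + 2183*s/4)
F((1108 + D(4))*(483 - 78), w)/(-2485965) = (-(1108 - 1)*(483 - 78)/4 + (2183/4)*(-2095))/(-2485965) = (-1107*405/4 - 4573385/4)*(-1/2485965) = (-¼*448335 - 4573385/4)*(-1/2485965) = (-448335/4 - 4573385/4)*(-1/2485965) = -1255430*(-1/2485965) = 251086/497193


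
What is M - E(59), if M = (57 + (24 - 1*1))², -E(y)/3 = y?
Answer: 6577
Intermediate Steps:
E(y) = -3*y
M = 6400 (M = (57 + (24 - 1))² = (57 + 23)² = 80² = 6400)
M - E(59) = 6400 - (-3)*59 = 6400 - 1*(-177) = 6400 + 177 = 6577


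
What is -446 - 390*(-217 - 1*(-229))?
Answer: -5126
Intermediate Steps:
-446 - 390*(-217 - 1*(-229)) = -446 - 390*(-217 + 229) = -446 - 390*12 = -446 - 4680 = -5126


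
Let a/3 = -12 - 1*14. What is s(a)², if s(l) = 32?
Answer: 1024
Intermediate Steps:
a = -78 (a = 3*(-12 - 1*14) = 3*(-12 - 14) = 3*(-26) = -78)
s(a)² = 32² = 1024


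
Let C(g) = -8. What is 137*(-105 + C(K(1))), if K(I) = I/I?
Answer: -15481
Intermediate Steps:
K(I) = 1
137*(-105 + C(K(1))) = 137*(-105 - 8) = 137*(-113) = -15481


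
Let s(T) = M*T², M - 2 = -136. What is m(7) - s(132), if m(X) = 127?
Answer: 2334943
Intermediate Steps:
M = -134 (M = 2 - 136 = -134)
s(T) = -134*T²
m(7) - s(132) = 127 - (-134)*132² = 127 - (-134)*17424 = 127 - 1*(-2334816) = 127 + 2334816 = 2334943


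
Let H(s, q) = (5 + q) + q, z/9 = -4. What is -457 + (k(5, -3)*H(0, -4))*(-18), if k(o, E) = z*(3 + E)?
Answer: -457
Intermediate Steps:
z = -36 (z = 9*(-4) = -36)
H(s, q) = 5 + 2*q
k(o, E) = -108 - 36*E (k(o, E) = -36*(3 + E) = -108 - 36*E)
-457 + (k(5, -3)*H(0, -4))*(-18) = -457 + ((-108 - 36*(-3))*(5 + 2*(-4)))*(-18) = -457 + ((-108 + 108)*(5 - 8))*(-18) = -457 + (0*(-3))*(-18) = -457 + 0*(-18) = -457 + 0 = -457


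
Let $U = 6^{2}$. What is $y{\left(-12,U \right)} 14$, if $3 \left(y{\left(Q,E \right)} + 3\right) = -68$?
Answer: $- \frac{1078}{3} \approx -359.33$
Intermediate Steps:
$U = 36$
$y{\left(Q,E \right)} = - \frac{77}{3}$ ($y{\left(Q,E \right)} = -3 + \frac{1}{3} \left(-68\right) = -3 - \frac{68}{3} = - \frac{77}{3}$)
$y{\left(-12,U \right)} 14 = \left(- \frac{77}{3}\right) 14 = - \frac{1078}{3}$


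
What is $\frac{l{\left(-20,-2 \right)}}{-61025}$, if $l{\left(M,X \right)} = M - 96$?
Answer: $\frac{116}{61025} \approx 0.0019009$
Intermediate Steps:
$l{\left(M,X \right)} = -96 + M$ ($l{\left(M,X \right)} = M - 96 = -96 + M$)
$\frac{l{\left(-20,-2 \right)}}{-61025} = \frac{-96 - 20}{-61025} = \left(-116\right) \left(- \frac{1}{61025}\right) = \frac{116}{61025}$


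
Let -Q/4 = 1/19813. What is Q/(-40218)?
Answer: 2/398419617 ≈ 5.0198e-9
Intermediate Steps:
Q = -4/19813 ≈ -0.00020189
Q/(-40218) = -4/19813/(-40218) = -4/19813*(-1/40218) = 2/398419617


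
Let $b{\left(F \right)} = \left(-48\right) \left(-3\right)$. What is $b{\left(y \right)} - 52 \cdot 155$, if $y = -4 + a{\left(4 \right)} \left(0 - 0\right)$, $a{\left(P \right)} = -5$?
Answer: $-7916$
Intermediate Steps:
$y = -4$ ($y = -4 - 5 \left(0 - 0\right) = -4 - 5 \left(0 + 0\right) = -4 - 0 = -4 + 0 = -4$)
$b{\left(F \right)} = 144$
$b{\left(y \right)} - 52 \cdot 155 = 144 - 52 \cdot 155 = 144 - 8060 = -7916$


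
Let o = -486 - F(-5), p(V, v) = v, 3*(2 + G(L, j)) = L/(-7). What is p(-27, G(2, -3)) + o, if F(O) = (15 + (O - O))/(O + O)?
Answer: -20437/42 ≈ -486.60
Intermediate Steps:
F(O) = 15/(2*O) (F(O) = (15 + 0)/((2*O)) = 15*(1/(2*O)) = 15/(2*O))
G(L, j) = -2 - L/21 (G(L, j) = -2 + (L/(-7))/3 = -2 + (L*(-⅐))/3 = -2 + (-L/7)/3 = -2 - L/21)
o = -969/2 (o = -486 - 15/(2*(-5)) = -486 - 15*(-1)/(2*5) = -486 - 1*(-3/2) = -486 + 3/2 = -969/2 ≈ -484.50)
p(-27, G(2, -3)) + o = (-2 - 1/21*2) - 969/2 = (-2 - 2/21) - 969/2 = -44/21 - 969/2 = -20437/42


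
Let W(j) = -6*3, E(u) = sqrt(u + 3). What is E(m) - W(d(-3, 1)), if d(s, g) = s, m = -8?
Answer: 18 + I*sqrt(5) ≈ 18.0 + 2.2361*I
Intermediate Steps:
E(u) = sqrt(3 + u)
W(j) = -18
E(m) - W(d(-3, 1)) = sqrt(3 - 8) - 1*(-18) = sqrt(-5) + 18 = I*sqrt(5) + 18 = 18 + I*sqrt(5)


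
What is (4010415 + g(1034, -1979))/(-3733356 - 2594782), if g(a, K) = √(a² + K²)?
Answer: -4010415/6328138 - √4985597/6328138 ≈ -0.63410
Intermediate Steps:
g(a, K) = √(K² + a²)
(4010415 + g(1034, -1979))/(-3733356 - 2594782) = (4010415 + √((-1979)² + 1034²))/(-3733356 - 2594782) = (4010415 + √(3916441 + 1069156))/(-6328138) = (4010415 + √4985597)*(-1/6328138) = -4010415/6328138 - √4985597/6328138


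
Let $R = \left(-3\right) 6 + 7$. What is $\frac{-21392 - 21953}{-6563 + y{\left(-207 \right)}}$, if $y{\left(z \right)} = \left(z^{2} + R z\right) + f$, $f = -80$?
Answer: $- \frac{43345}{38483} \approx -1.1263$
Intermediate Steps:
$R = -11$ ($R = -18 + 7 = -11$)
$y{\left(z \right)} = -80 + z^{2} - 11 z$ ($y{\left(z \right)} = \left(z^{2} - 11 z\right) - 80 = -80 + z^{2} - 11 z$)
$\frac{-21392 - 21953}{-6563 + y{\left(-207 \right)}} = \frac{-21392 - 21953}{-6563 - \left(-2197 - 42849\right)} = - \frac{43345}{-6563 + \left(-80 + 42849 + 2277\right)} = - \frac{43345}{-6563 + 45046} = - \frac{43345}{38483}$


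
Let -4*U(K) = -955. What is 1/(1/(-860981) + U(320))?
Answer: 3443924/822236851 ≈ 0.0041885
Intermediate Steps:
U(K) = 955/4 (U(K) = -1/4*(-955) = 955/4)
1/(1/(-860981) + U(320)) = 1/(1/(-860981) + 955/4) = 1/(-1/860981 + 955/4) = 1/(822236851/3443924) = 3443924/822236851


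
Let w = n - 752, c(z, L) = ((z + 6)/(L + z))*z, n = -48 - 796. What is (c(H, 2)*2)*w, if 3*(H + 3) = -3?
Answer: -12768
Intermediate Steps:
H = -4 (H = -3 + (⅓)*(-3) = -3 - 1 = -4)
n = -844
c(z, L) = z*(6 + z)/(L + z) (c(z, L) = ((6 + z)/(L + z))*z = z*(6 + z)/(L + z))
w = -1596 (w = -844 - 752 = -1596)
(c(H, 2)*2)*w = (-4*(6 - 4)/(2 - 4)*2)*(-1596) = (-4*2/(-2)*2)*(-1596) = (-4*(-½)*2*2)*(-1596) = (4*2)*(-1596) = 8*(-1596) = -12768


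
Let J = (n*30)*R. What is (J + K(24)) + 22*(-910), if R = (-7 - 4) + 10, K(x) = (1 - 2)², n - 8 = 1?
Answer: -20289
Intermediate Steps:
n = 9 (n = 8 + 1 = 9)
K(x) = 1 (K(x) = (-1)² = 1)
R = -1 (R = -11 + 10 = -1)
J = -270 (J = (9*30)*(-1) = 270*(-1) = -270)
(J + K(24)) + 22*(-910) = (-270 + 1) + 22*(-910) = -269 - 20020 = -20289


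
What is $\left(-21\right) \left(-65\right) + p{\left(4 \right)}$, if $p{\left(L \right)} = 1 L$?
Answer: $1369$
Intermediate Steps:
$p{\left(L \right)} = L$
$\left(-21\right) \left(-65\right) + p{\left(4 \right)} = \left(-21\right) \left(-65\right) + 4 = 1365 + 4 = 1369$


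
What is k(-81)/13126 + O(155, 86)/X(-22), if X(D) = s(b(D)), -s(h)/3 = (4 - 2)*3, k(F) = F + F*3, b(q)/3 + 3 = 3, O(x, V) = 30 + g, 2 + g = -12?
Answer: -53962/59067 ≈ -0.91357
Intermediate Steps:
g = -14 (g = -2 - 12 = -14)
O(x, V) = 16 (O(x, V) = 30 - 14 = 16)
b(q) = 0 (b(q) = -9 + 3*3 = -9 + 9 = 0)
k(F) = 4*F (k(F) = F + 3*F = 4*F)
s(h) = -18 (s(h) = -3*(4 - 2)*3 = -6*3 = -3*6 = -18)
X(D) = -18
k(-81)/13126 + O(155, 86)/X(-22) = (4*(-81))/13126 + 16/(-18) = -324*1/13126 + 16*(-1/18) = -162/6563 - 8/9 = -53962/59067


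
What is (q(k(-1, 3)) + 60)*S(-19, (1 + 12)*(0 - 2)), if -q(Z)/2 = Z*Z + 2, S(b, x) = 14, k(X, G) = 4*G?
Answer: -3248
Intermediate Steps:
q(Z) = -4 - 2*Z**2 (q(Z) = -2*(Z*Z + 2) = -2*(Z**2 + 2) = -2*(2 + Z**2) = -4 - 2*Z**2)
(q(k(-1, 3)) + 60)*S(-19, (1 + 12)*(0 - 2)) = ((-4 - 2*(4*3)**2) + 60)*14 = ((-4 - 2*12**2) + 60)*14 = ((-4 - 2*144) + 60)*14 = ((-4 - 288) + 60)*14 = (-292 + 60)*14 = -232*14 = -3248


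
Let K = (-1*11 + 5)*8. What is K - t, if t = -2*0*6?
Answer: -48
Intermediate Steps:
K = -48 (K = (-11 + 5)*8 = -6*8 = -48)
t = 0 (t = 0*6 = 0)
K - t = -48 - 1*0 = -48 + 0 = -48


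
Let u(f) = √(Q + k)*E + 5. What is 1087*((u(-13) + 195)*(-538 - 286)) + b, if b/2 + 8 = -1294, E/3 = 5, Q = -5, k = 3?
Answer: -179140204 - 13435320*I*√2 ≈ -1.7914e+8 - 1.9e+7*I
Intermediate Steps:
E = 15 (E = 3*5 = 15)
u(f) = 5 + 15*I*√2 (u(f) = √(-5 + 3)*15 + 5 = √(-2)*15 + 5 = (I*√2)*15 + 5 = 15*I*√2 + 5 = 5 + 15*I*√2)
b = -2604 (b = -16 + 2*(-1294) = -16 - 2588 = -2604)
1087*((u(-13) + 195)*(-538 - 286)) + b = 1087*(((5 + 15*I*√2) + 195)*(-538 - 286)) - 2604 = 1087*((200 + 15*I*√2)*(-824)) - 2604 = 1087*(-164800 - 12360*I*√2) - 2604 = (-179137600 - 13435320*I*√2) - 2604 = -179140204 - 13435320*I*√2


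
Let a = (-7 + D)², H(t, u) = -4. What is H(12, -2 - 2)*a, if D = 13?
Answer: -144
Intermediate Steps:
a = 36 (a = (-7 + 13)² = 6² = 36)
H(12, -2 - 2)*a = -4*36 = -144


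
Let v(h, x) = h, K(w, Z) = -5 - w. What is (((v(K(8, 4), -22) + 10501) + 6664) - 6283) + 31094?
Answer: 41963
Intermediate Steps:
(((v(K(8, 4), -22) + 10501) + 6664) - 6283) + 31094 = ((((-5 - 1*8) + 10501) + 6664) - 6283) + 31094 = ((((-5 - 8) + 10501) + 6664) - 6283) + 31094 = (((-13 + 10501) + 6664) - 6283) + 31094 = ((10488 + 6664) - 6283) + 31094 = (17152 - 6283) + 31094 = 10869 + 31094 = 41963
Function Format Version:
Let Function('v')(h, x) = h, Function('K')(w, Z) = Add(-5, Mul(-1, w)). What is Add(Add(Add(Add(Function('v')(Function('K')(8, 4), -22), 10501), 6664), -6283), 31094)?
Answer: 41963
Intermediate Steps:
Add(Add(Add(Add(Function('v')(Function('K')(8, 4), -22), 10501), 6664), -6283), 31094) = Add(Add(Add(Add(Add(-5, Mul(-1, 8)), 10501), 6664), -6283), 31094) = Add(Add(Add(Add(Add(-5, -8), 10501), 6664), -6283), 31094) = Add(Add(Add(Add(-13, 10501), 6664), -6283), 31094) = Add(Add(Add(10488, 6664), -6283), 31094) = Add(Add(17152, -6283), 31094) = Add(10869, 31094) = 41963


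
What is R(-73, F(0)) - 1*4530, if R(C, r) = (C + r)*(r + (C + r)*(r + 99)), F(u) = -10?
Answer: 609421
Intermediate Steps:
R(C, r) = (C + r)*(r + (99 + r)*(C + r)) (R(C, r) = (C + r)*(r + (C + r)*(99 + r)) = (C + r)*(r + (99 + r)*(C + r)))
R(-73, F(0)) - 1*4530 = ((-10)³ + 99*(-73)² + 100*(-10)² - 10*(-73)² + 2*(-73)*(-10)² + 199*(-73)*(-10)) - 1*4530 = (-1000 + 99*5329 + 100*100 - 10*5329 + 2*(-73)*100 + 145270) - 4530 = (-1000 + 527571 + 10000 - 53290 - 14600 + 145270) - 4530 = 613951 - 4530 = 609421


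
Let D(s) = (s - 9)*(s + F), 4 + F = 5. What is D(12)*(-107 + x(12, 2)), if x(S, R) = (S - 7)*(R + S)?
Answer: -1443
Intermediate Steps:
F = 1 (F = -4 + 5 = 1)
D(s) = (1 + s)*(-9 + s) (D(s) = (s - 9)*(s + 1) = (-9 + s)*(1 + s) = (1 + s)*(-9 + s))
x(S, R) = (-7 + S)*(R + S)
D(12)*(-107 + x(12, 2)) = (-9 + 12**2 - 8*12)*(-107 + (12**2 - 7*2 - 7*12 + 2*12)) = (-9 + 144 - 96)*(-107 + (144 - 14 - 84 + 24)) = 39*(-107 + 70) = 39*(-37) = -1443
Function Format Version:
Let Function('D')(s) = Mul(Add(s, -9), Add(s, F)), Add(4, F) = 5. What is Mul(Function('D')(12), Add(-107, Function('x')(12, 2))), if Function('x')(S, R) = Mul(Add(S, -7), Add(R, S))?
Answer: -1443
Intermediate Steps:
F = 1 (F = Add(-4, 5) = 1)
Function('D')(s) = Mul(Add(1, s), Add(-9, s)) (Function('D')(s) = Mul(Add(s, -9), Add(s, 1)) = Mul(Add(-9, s), Add(1, s)) = Mul(Add(1, s), Add(-9, s)))
Function('x')(S, R) = Mul(Add(-7, S), Add(R, S))
Mul(Function('D')(12), Add(-107, Function('x')(12, 2))) = Mul(Add(-9, Pow(12, 2), Mul(-8, 12)), Add(-107, Add(Pow(12, 2), Mul(-7, 2), Mul(-7, 12), Mul(2, 12)))) = Mul(Add(-9, 144, -96), Add(-107, Add(144, -14, -84, 24))) = Mul(39, Add(-107, 70)) = Mul(39, -37) = -1443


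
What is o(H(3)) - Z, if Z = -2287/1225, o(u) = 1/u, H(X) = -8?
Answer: 17071/9800 ≈ 1.7419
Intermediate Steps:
Z = -2287/1225 (Z = -2287*1/1225 = -2287/1225 ≈ -1.8669)
o(H(3)) - Z = 1/(-8) - 1*(-2287/1225) = -⅛ + 2287/1225 = 17071/9800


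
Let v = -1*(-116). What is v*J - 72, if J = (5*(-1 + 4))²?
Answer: 26028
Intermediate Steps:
v = 116
J = 225 (J = (5*3)² = 15² = 225)
v*J - 72 = 116*225 - 72 = 26100 - 72 = 26028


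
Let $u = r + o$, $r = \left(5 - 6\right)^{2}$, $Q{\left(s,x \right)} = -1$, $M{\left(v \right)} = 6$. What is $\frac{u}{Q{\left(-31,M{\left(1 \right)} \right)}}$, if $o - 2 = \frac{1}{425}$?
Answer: $- \frac{1276}{425} \approx -3.0024$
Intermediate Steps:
$o = \frac{851}{425}$ ($o = 2 + \frac{1}{425} = \frac{851}{425} \approx 2.0024$)
$r = 1$ ($r = \left(-1\right)^{2} = 1$)
$u = \frac{1276}{425}$ ($u = 1 + \frac{851}{425} = \frac{1276}{425} \approx 3.0024$)
$\frac{u}{Q{\left(-31,M{\left(1 \right)} \right)}} = \frac{1276}{425 \left(-1\right)} = \frac{1276}{425} \left(-1\right) = - \frac{1276}{425}$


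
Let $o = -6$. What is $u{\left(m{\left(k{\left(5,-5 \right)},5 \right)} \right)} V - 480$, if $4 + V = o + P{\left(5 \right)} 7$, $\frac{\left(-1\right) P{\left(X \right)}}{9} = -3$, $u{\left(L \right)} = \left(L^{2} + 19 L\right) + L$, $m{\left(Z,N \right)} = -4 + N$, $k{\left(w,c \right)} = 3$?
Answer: $3279$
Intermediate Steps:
$u{\left(L \right)} = L^{2} + 20 L$
$P{\left(X \right)} = 27$ ($P{\left(X \right)} = \left(-9\right) \left(-3\right) = 27$)
$V = 179$ ($V = -4 + \left(-6 + 27 \cdot 7\right) = -4 + \left(-6 + 189\right) = -4 + 183 = 179$)
$u{\left(m{\left(k{\left(5,-5 \right)},5 \right)} \right)} V - 480 = \left(-4 + 5\right) \left(20 + \left(-4 + 5\right)\right) 179 - 480 = 1 \left(20 + 1\right) 179 - 480 = 1 \cdot 21 \cdot 179 - 480 = 21 \cdot 179 - 480 = 3759 - 480 = 3279$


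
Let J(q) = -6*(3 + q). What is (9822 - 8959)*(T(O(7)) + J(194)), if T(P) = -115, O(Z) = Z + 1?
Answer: -1119311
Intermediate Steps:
O(Z) = 1 + Z
J(q) = -18 - 6*q
(9822 - 8959)*(T(O(7)) + J(194)) = (9822 - 8959)*(-115 + (-18 - 6*194)) = 863*(-115 + (-18 - 1164)) = 863*(-115 - 1182) = 863*(-1297) = -1119311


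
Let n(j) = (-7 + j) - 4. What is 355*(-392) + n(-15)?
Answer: -139186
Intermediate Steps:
n(j) = -11 + j
355*(-392) + n(-15) = 355*(-392) + (-11 - 15) = -139160 - 26 = -139186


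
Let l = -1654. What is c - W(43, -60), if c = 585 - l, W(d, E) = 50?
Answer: 2189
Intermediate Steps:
c = 2239 (c = 585 - 1*(-1654) = 585 + 1654 = 2239)
c - W(43, -60) = 2239 - 1*50 = 2239 - 50 = 2189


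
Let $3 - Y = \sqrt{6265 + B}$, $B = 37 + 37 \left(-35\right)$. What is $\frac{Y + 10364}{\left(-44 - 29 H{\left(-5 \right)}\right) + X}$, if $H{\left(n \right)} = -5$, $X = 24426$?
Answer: $\frac{10367}{24527} - \frac{\sqrt{5007}}{24527} \approx 0.41979$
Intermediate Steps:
$B = -1258$ ($B = 37 - 1295 = -1258$)
$Y = 3 - \sqrt{5007}$ ($Y = 3 - \sqrt{6265 - 1258} = 3 - \sqrt{5007} \approx -67.76$)
$\frac{Y + 10364}{\left(-44 - 29 H{\left(-5 \right)}\right) + X} = \frac{\left(3 - \sqrt{5007}\right) + 10364}{\left(-44 - -145\right) + 24426} = \frac{10367 - \sqrt{5007}}{\left(-44 + 145\right) + 24426} = \frac{10367 - \sqrt{5007}}{101 + 24426} = \frac{10367 - \sqrt{5007}}{24527} = \left(10367 - \sqrt{5007}\right) \frac{1}{24527} = \frac{10367}{24527} - \frac{\sqrt{5007}}{24527}$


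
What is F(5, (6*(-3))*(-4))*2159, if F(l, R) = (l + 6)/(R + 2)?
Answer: 23749/74 ≈ 320.93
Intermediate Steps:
F(l, R) = (6 + l)/(2 + R)
F(5, (6*(-3))*(-4))*2159 = ((6 + 5)/(2 + (6*(-3))*(-4)))*2159 = (11/(2 - 18*(-4)))*2159 = (11/(2 + 72))*2159 = (11/74)*2159 = 23749/74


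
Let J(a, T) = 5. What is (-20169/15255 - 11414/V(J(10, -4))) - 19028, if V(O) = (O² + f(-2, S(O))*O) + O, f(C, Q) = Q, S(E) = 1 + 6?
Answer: -10850781/565 ≈ -19205.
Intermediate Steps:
S(E) = 7
V(O) = O² + 8*O (V(O) = (O² + 7*O) + O = O² + 8*O)
(-20169/15255 - 11414/V(J(10, -4))) - 19028 = (-20169/15255 - 11414*1/(5*(8 + 5))) - 19028 = (-20169*1/15255 - 11414/(5*13)) - 19028 = (-747/565 - 11414/65) - 19028 = (-747/565 - 11414*1/65) - 19028 = (-747/565 - 878/5) - 19028 = -99961/565 - 19028 = -10850781/565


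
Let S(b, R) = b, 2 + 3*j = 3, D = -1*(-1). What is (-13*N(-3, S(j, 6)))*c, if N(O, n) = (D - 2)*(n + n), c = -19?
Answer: -494/3 ≈ -164.67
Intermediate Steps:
D = 1
j = 1/3 (j = -2/3 + (1/3)*3 = -2/3 + 1 = 1/3 ≈ 0.33333)
N(O, n) = -2*n (N(O, n) = (1 - 2)*(n + n) = -2*n)
(-13*N(-3, S(j, 6)))*c = -(-26)/3*(-19) = -13*(-2/3)*(-19) = (26/3)*(-19) = -494/3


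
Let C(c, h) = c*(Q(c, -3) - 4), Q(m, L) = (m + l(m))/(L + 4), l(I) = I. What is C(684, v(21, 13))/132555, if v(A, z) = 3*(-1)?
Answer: 310992/44185 ≈ 7.0384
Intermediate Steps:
v(A, z) = -3
Q(m, L) = 2*m/(4 + L) (Q(m, L) = (m + m)/(L + 4) = (2*m)/(4 + L) = 2*m/(4 + L))
C(c, h) = c*(-4 + 2*c) (C(c, h) = c*(2*c/(4 - 3) - 4) = c*(2*c/1 - 4) = c*(2*c*1 - 4) = c*(2*c - 4) = c*(-4 + 2*c))
C(684, v(21, 13))/132555 = (2*684*(-2 + 684))/132555 = (2*684*682)*(1/132555) = 932976*(1/132555) = 310992/44185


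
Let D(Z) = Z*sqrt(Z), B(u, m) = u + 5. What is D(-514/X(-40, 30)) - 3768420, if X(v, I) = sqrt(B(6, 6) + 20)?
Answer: -3768420 - 514*I*31**(1/4)*sqrt(514)/31 ≈ -3.7684e+6 - 887.0*I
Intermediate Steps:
B(u, m) = 5 + u
X(v, I) = sqrt(31) (X(v, I) = sqrt((5 + 6) + 20) = sqrt(11 + 20) = sqrt(31))
D(Z) = Z**(3/2)
D(-514/X(-40, 30)) - 3768420 = (-514*sqrt(31)/31)**(3/2) - 3768420 = -514*I*31**(1/4)*31*sqrt(514)/961 - 3768420 = -3768420 - 514*I*31**(1/4)*31*sqrt(514)/961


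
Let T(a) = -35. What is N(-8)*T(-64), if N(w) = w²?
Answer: -2240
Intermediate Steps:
N(-8)*T(-64) = (-8)²*(-35) = 64*(-35) = -2240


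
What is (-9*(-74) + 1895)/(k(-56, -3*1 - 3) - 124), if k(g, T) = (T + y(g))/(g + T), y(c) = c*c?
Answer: -79391/5409 ≈ -14.678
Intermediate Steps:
y(c) = c²
k(g, T) = (T + g²)/(T + g) (k(g, T) = (T + g²)/(g + T) = (T + g²)/(T + g))
(-9*(-74) + 1895)/(k(-56, -3*1 - 3) - 124) = (-9*(-74) + 1895)/(((-3*1 - 3) + (-56)²)/((-3*1 - 3) - 56) - 124) = (666 + 1895)/(((-3 - 3) + 3136)/((-3 - 3) - 56) - 124) = 2561/((-6 + 3136)/(-6 - 56) - 124) = 2561/(3130/(-62) - 124) = 2561/(-1/62*3130 - 124) = 2561/(-1565/31 - 124) = 2561/(-5409/31) = 2561*(-31/5409) = -79391/5409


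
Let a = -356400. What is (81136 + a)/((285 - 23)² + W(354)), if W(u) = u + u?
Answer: -34408/8669 ≈ -3.9691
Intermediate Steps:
W(u) = 2*u
(81136 + a)/((285 - 23)² + W(354)) = (81136 - 356400)/((285 - 23)² + 2*354) = -275264/(262² + 708) = -275264/(68644 + 708) = -275264/69352 = -275264*1/69352 = -34408/8669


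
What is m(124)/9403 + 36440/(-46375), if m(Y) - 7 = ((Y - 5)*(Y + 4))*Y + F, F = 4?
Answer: 17449896161/87212825 ≈ 200.08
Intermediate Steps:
m(Y) = 11 + Y*(-5 + Y)*(4 + Y) (m(Y) = 7 + (((Y - 5)*(Y + 4))*Y + 4) = 7 + (((-5 + Y)*(4 + Y))*Y + 4) = 7 + (Y*(-5 + Y)*(4 + Y) + 4) = 7 + (4 + Y*(-5 + Y)*(4 + Y)) = 11 + Y*(-5 + Y)*(4 + Y))
m(124)/9403 + 36440/(-46375) = (11 + 124³ - 1*124² - 20*124)/9403 + 36440/(-46375) = (11 + 1906624 - 1*15376 - 2480)*(1/9403) + 36440*(-1/46375) = (11 + 1906624 - 15376 - 2480)*(1/9403) - 7288/9275 = 1888779*(1/9403) - 7288/9275 = 1888779/9403 - 7288/9275 = 17449896161/87212825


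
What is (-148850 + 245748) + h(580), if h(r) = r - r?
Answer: 96898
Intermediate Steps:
h(r) = 0
(-148850 + 245748) + h(580) = (-148850 + 245748) + 0 = 96898 + 0 = 96898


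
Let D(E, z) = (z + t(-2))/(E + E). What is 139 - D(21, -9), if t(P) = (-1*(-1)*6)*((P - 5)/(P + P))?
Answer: 3891/28 ≈ 138.96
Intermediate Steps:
t(P) = 3*(-5 + P)/P (t(P) = (1*6)*((-5 + P)/((2*P))) = 6*((-5 + P)*(1/(2*P))) = 6*((-5 + P)/(2*P)) = 3*(-5 + P)/P)
D(E, z) = (21/2 + z)/(2*E) (D(E, z) = (z + (3 - 15/(-2)))/(E + E) = (z + (3 - 15*(-½)))/((2*E)) = (z + (3 + 15/2))*(1/(2*E)) = (z + 21/2)*(1/(2*E)) = (21/2 + z)*(1/(2*E)) = (21/2 + z)/(2*E))
139 - D(21, -9) = 139 - (21 + 2*(-9))/(4*21) = 139 - (21 - 18)/(4*21) = 139 - 3/(4*21) = 139 - 1*1/28 = 139 - 1/28 = 3891/28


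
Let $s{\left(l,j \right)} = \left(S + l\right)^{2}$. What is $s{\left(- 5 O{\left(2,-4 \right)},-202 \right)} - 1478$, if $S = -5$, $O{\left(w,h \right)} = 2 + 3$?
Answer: $-578$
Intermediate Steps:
$O{\left(w,h \right)} = 5$
$s{\left(l,j \right)} = \left(-5 + l\right)^{2}$
$s{\left(- 5 O{\left(2,-4 \right)},-202 \right)} - 1478 = \left(-5 - 25\right)^{2} - 1478 = \left(-30\right)^{2} - 1478 = 900 - 1478 = -578$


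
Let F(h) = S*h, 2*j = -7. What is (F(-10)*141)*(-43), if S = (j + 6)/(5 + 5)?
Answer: 30315/2 ≈ 15158.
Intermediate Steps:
j = -7/2 (j = (½)*(-7) = -7/2 ≈ -3.5000)
S = ¼ (S = (-7/2 + 6)/(5 + 5) = (5/2)/10 = (5/2)*(⅒) = ¼ ≈ 0.25000)
F(h) = h/4
(F(-10)*141)*(-43) = (((¼)*(-10))*141)*(-43) = -5/2*141*(-43) = -705/2*(-43) = 30315/2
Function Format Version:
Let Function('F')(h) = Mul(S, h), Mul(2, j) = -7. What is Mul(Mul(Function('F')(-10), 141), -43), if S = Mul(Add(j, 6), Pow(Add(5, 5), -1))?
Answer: Rational(30315, 2) ≈ 15158.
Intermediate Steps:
j = Rational(-7, 2) (j = Mul(Rational(1, 2), -7) = Rational(-7, 2) ≈ -3.5000)
S = Rational(1, 4) (S = Mul(Add(Rational(-7, 2), 6), Pow(Add(5, 5), -1)) = Mul(Rational(5, 2), Pow(10, -1)) = Mul(Rational(5, 2), Rational(1, 10)) = Rational(1, 4) ≈ 0.25000)
Function('F')(h) = Mul(Rational(1, 4), h)
Mul(Mul(Function('F')(-10), 141), -43) = Mul(Mul(Mul(Rational(1, 4), -10), 141), -43) = Mul(Mul(Rational(-5, 2), 141), -43) = Mul(Rational(-705, 2), -43) = Rational(30315, 2)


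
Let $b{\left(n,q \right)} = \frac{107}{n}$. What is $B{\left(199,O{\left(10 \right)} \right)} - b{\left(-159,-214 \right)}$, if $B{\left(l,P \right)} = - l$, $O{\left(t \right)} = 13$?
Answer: $- \frac{31534}{159} \approx -198.33$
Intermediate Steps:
$B{\left(199,O{\left(10 \right)} \right)} - b{\left(-159,-214 \right)} = \left(-1\right) 199 - \frac{107}{-159} = -199 - 107 \left(- \frac{1}{159}\right) = -199 - - \frac{107}{159} = -199 + \frac{107}{159} = - \frac{31534}{159}$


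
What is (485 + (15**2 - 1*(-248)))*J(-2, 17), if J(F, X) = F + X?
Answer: 14370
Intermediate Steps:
(485 + (15**2 - 1*(-248)))*J(-2, 17) = (485 + (15**2 - 1*(-248)))*(-2 + 17) = (485 + (225 + 248))*15 = (485 + 473)*15 = 958*15 = 14370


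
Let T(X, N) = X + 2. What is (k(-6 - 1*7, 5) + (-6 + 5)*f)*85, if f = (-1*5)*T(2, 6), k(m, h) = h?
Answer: 2125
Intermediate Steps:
T(X, N) = 2 + X
f = -20 (f = (-1*5)*(2 + 2) = -5*4 = -20)
(k(-6 - 1*7, 5) + (-6 + 5)*f)*85 = (5 + (-6 + 5)*(-20))*85 = (5 - 1*(-20))*85 = (5 + 20)*85 = 25*85 = 2125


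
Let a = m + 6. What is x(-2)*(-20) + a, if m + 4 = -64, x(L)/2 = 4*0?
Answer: -62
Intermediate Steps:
x(L) = 0 (x(L) = 2*(4*0) = 2*0 = 0)
m = -68 (m = -4 - 64 = -68)
a = -62 (a = -68 + 6 = -62)
x(-2)*(-20) + a = 0*(-20) - 62 = 0 - 62 = -62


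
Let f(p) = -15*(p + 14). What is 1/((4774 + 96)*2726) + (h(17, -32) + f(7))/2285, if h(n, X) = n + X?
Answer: -876190463/6066958340 ≈ -0.14442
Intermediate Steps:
h(n, X) = X + n
f(p) = -210 - 15*p (f(p) = -15*(14 + p) = -210 - 15*p)
1/((4774 + 96)*2726) + (h(17, -32) + f(7))/2285 = 1/((4774 + 96)*2726) + ((-32 + 17) + (-210 - 15*7))/2285 = (1/2726)/4870 + (-15 + (-210 - 105))*(1/2285) = (1/4870)*(1/2726) + (-15 - 315)*(1/2285) = 1/13275620 - 330*1/2285 = 1/13275620 - 66/457 = -876190463/6066958340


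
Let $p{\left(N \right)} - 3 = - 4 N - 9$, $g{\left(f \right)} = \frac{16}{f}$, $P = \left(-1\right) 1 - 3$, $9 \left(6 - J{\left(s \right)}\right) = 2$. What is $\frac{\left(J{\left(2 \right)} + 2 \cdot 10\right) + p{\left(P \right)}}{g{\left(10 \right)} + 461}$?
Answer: $\frac{1610}{20817} \approx 0.077341$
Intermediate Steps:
$J{\left(s \right)} = \frac{52}{9}$ ($J{\left(s \right)} = 6 - \frac{2}{9} = \frac{52}{9}$)
$P = -4$ ($P = -1 - 3 = -4$)
$p{\left(N \right)} = -6 - 4 N$ ($p{\left(N \right)} = 3 - \left(9 + 4 N\right) = -6 - 4 N$)
$\frac{\left(J{\left(2 \right)} + 2 \cdot 10\right) + p{\left(P \right)}}{g{\left(10 \right)} + 461} = \frac{\left(\frac{52}{9} + 2 \cdot 10\right) - -10}{\frac{16}{10} + 461} = \frac{\left(\frac{52}{9} + 20\right) + \left(-6 + 16\right)}{16 \cdot \frac{1}{10} + 461} = \frac{\frac{232}{9} + 10}{\frac{8}{5} + 461} = \frac{322}{9 \cdot \frac{2313}{5}} = \frac{322}{9} \cdot \frac{5}{2313} = \frac{1610}{20817}$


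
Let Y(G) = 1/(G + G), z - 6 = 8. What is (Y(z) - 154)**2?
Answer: 18584721/784 ≈ 23705.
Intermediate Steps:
z = 14 (z = 6 + 8 = 14)
Y(G) = 1/(2*G)
(Y(z) - 154)**2 = ((1/2)/14 - 154)**2 = ((1/2)*(1/14) - 154)**2 = (1/28 - 154)**2 = (-4311/28)**2 = 18584721/784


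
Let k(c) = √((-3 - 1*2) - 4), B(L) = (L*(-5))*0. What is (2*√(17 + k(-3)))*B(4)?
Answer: 0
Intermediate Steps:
B(L) = 0 (B(L) = -5*L*0 = 0)
k(c) = 3*I (k(c) = √((-3 - 2) - 4) = √(-5 - 4) = √(-9) = 3*I)
(2*√(17 + k(-3)))*B(4) = (2*√(17 + 3*I))*0 = 0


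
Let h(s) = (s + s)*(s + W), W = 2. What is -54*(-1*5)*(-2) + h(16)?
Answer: 36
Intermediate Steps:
h(s) = 2*s*(2 + s) (h(s) = (s + s)*(s + 2) = (2*s)*(2 + s) = 2*s*(2 + s))
-54*(-1*5)*(-2) + h(16) = -54*(-1*5)*(-2) + 2*16*(2 + 16) = -(-270)*(-2) + 2*16*18 = -54*10 + 576 = -540 + 576 = 36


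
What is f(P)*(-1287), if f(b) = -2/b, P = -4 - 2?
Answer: -429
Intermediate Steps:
P = -6
f(P)*(-1287) = -2/(-6)*(-1287) = -2*(-⅙)*(-1287) = (⅓)*(-1287) = -429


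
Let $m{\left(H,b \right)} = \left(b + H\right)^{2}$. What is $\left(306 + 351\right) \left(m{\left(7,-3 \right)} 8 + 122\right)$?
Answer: $164250$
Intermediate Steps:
$m{\left(H,b \right)} = \left(H + b\right)^{2}$
$\left(306 + 351\right) \left(m{\left(7,-3 \right)} 8 + 122\right) = \left(306 + 351\right) \left(\left(7 - 3\right)^{2} \cdot 8 + 122\right) = 657 \left(4^{2} \cdot 8 + 122\right) = 657 \left(16 \cdot 8 + 122\right) = 657 \left(128 + 122\right) = 657 \cdot 250 = 164250$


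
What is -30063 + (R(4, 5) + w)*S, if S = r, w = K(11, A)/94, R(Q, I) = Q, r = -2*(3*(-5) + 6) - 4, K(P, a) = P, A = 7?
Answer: -1410252/47 ≈ -30005.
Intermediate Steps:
r = 14 (r = -2*(-15 + 6) - 4 = -2*(-9) - 4 = 18 - 4 = 14)
w = 11/94 ≈ 0.11702
S = 14
-30063 + (R(4, 5) + w)*S = -30063 + (4 + 11/94)*14 = -30063 + (387/94)*14 = -30063 + 2709/47 = -1410252/47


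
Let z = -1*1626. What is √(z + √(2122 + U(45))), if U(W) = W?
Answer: √(-1626 + √2167) ≈ 39.742*I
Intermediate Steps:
z = -1626
√(z + √(2122 + U(45))) = √(-1626 + √(2122 + 45)) = √(-1626 + √2167)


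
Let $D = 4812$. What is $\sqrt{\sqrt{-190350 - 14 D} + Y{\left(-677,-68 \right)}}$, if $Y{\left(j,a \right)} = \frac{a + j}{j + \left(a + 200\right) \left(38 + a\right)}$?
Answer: $\frac{\sqrt{3454565 + 21501769 i \sqrt{257718}}}{4637} \approx 15.935 + 15.93 i$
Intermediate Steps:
$Y{\left(j,a \right)} = \frac{a + j}{j + \left(38 + a\right) \left(200 + a\right)}$ ($Y{\left(j,a \right)} = \frac{a + j}{j + \left(200 + a\right) \left(38 + a\right)} = \frac{a + j}{j + \left(38 + a\right) \left(200 + a\right)}$)
$\sqrt{\sqrt{-190350 - 14 D} + Y{\left(-677,-68 \right)}} = \sqrt{\sqrt{-190350 - 67368} + \frac{-68 - 677}{7600 - 677 + \left(-68\right)^{2} + 238 \left(-68\right)}} = \sqrt{\sqrt{-190350 - 67368} + \frac{1}{7600 - 677 + 4624 - 16184} \left(-745\right)} = \sqrt{\sqrt{-257718} + \frac{1}{-4637} \left(-745\right)} = \sqrt{i \sqrt{257718} - - \frac{745}{4637}} = \sqrt{i \sqrt{257718} + \frac{745}{4637}} = \sqrt{\frac{745}{4637} + i \sqrt{257718}}$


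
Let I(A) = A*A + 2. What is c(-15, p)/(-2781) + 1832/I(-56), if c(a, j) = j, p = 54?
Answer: 91210/161607 ≈ 0.56439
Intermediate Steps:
I(A) = 2 + A**2 (I(A) = A**2 + 2 = 2 + A**2)
c(-15, p)/(-2781) + 1832/I(-56) = 54/(-2781) + 1832/(2 + (-56)**2) = 54*(-1/2781) + 1832/(2 + 3136) = -2/103 + 1832/3138 = -2/103 + 1832*(1/3138) = -2/103 + 916/1569 = 91210/161607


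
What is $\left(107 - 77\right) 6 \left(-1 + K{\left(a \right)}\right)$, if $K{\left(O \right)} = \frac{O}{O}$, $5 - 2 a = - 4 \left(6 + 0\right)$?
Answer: $0$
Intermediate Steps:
$a = \frac{29}{2}$ ($a = \frac{5}{2} - \frac{\left(-4\right) \left(6 + 0\right)}{2} = \frac{5}{2} - \frac{\left(-4\right) 6}{2} = \frac{5}{2} - -12 = \frac{5}{2} + 12 = \frac{29}{2} \approx 14.5$)
$K{\left(O \right)} = 1$
$\left(107 - 77\right) 6 \left(-1 + K{\left(a \right)}\right) = \left(107 - 77\right) 6 \left(-1 + 1\right) = 30 \cdot 6 \cdot 0 = 30 \cdot 0 = 0$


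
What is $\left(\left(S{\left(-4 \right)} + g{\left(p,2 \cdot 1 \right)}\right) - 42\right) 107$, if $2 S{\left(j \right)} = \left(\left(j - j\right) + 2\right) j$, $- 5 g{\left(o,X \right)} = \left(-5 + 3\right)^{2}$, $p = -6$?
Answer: $- \frac{25038}{5} \approx -5007.6$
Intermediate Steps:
$g{\left(o,X \right)} = - \frac{4}{5}$ ($g{\left(o,X \right)} = - \frac{\left(-5 + 3\right)^{2}}{5} = - \frac{\left(-2\right)^{2}}{5} = \left(- \frac{1}{5}\right) 4 = - \frac{4}{5}$)
$S{\left(j \right)} = j$ ($S{\left(j \right)} = \frac{\left(\left(j - j\right) + 2\right) j}{2} = \frac{\left(0 + 2\right) j}{2} = \frac{2 j}{2} = j$)
$\left(\left(S{\left(-4 \right)} + g{\left(p,2 \cdot 1 \right)}\right) - 42\right) 107 = \left(\left(-4 - \frac{4}{5}\right) - 42\right) 107 = \left(- \frac{24}{5} - 42\right) 107 = \left(- \frac{234}{5}\right) 107 = - \frac{25038}{5}$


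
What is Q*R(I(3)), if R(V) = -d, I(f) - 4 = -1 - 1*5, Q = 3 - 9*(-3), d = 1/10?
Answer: -3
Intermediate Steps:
d = 1/10 ≈ 0.10000
Q = 30 (Q = 3 + 27 = 30)
I(f) = -2 (I(f) = 4 + (-1 - 1*5) = 4 + (-1 - 5) = 4 - 6 = -2)
R(V) = -1/10 (R(V) = -1*1/10 = -1/10)
Q*R(I(3)) = 30*(-1/10) = -3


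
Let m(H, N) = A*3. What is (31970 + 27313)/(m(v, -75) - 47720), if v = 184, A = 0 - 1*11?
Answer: -59283/47753 ≈ -1.2415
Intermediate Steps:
A = -11 (A = 0 - 11 = -11)
m(H, N) = -33 (m(H, N) = -11*3 = -33)
(31970 + 27313)/(m(v, -75) - 47720) = (31970 + 27313)/(-33 - 47720) = 59283/(-47753) = 59283*(-1/47753) = -59283/47753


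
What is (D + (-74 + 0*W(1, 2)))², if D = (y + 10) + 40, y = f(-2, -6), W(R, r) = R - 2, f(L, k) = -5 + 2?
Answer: 729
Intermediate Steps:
f(L, k) = -3
W(R, r) = -2 + R
y = -3
D = 47 (D = (-3 + 10) + 40 = 7 + 40 = 47)
(D + (-74 + 0*W(1, 2)))² = (47 + (-74 + 0*(-2 + 1)))² = (47 + (-74 + 0*(-1)))² = (47 + (-74 + 0))² = (47 - 74)² = (-27)² = 729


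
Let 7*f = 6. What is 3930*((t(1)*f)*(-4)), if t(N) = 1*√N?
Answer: -94320/7 ≈ -13474.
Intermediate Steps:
f = 6/7 (f = (⅐)*6 = 6/7 ≈ 0.85714)
t(N) = √N
3930*((t(1)*f)*(-4)) = 3930*((√1*(6/7))*(-4)) = 3930*((1*(6/7))*(-4)) = 3930*((6/7)*(-4)) = 3930*(-24/7) = -94320/7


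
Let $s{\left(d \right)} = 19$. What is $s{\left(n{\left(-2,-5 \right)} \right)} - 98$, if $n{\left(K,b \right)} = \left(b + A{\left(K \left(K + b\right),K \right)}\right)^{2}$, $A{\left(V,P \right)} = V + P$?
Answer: $-79$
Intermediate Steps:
$A{\left(V,P \right)} = P + V$
$n{\left(K,b \right)} = \left(K + b + K \left(K + b\right)\right)^{2}$ ($n{\left(K,b \right)} = \left(b + \left(K + K \left(K + b\right)\right)\right)^{2} = \left(K + b + K \left(K + b\right)\right)^{2}$)
$s{\left(n{\left(-2,-5 \right)} \right)} - 98 = 19 - 98 = -79$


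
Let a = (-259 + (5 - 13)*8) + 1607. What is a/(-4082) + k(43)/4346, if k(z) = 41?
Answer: -66011/216346 ≈ -0.30512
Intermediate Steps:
a = 1284 (a = (-259 - 8*8) + 1607 = (-259 - 64) + 1607 = -323 + 1607 = 1284)
a/(-4082) + k(43)/4346 = 1284/(-4082) + 41/4346 = 1284*(-1/4082) + 41*(1/4346) = -642/2041 + 1/106 = -66011/216346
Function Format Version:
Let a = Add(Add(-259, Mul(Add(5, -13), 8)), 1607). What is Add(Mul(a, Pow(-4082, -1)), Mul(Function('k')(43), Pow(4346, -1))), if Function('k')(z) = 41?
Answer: Rational(-66011, 216346) ≈ -0.30512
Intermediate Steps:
a = 1284 (a = Add(Add(-259, Mul(-8, 8)), 1607) = Add(Add(-259, -64), 1607) = Add(-323, 1607) = 1284)
Add(Mul(a, Pow(-4082, -1)), Mul(Function('k')(43), Pow(4346, -1))) = Add(Mul(1284, Pow(-4082, -1)), Mul(41, Pow(4346, -1))) = Add(Mul(1284, Rational(-1, 4082)), Mul(41, Rational(1, 4346))) = Add(Rational(-642, 2041), Rational(1, 106)) = Rational(-66011, 216346)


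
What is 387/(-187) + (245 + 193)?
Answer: 81519/187 ≈ 435.93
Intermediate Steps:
387/(-187) + (245 + 193) = 387*(-1/187) + 438 = -387/187 + 438 = 81519/187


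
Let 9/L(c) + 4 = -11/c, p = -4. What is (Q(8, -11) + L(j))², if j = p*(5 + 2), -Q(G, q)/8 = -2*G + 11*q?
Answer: 12197877136/10201 ≈ 1.1958e+6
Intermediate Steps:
Q(G, q) = -88*q + 16*G (Q(G, q) = -8*(-2*G + 11*q) = -88*q + 16*G)
j = -28 (j = -4*(5 + 2) = -4*7 = -28)
L(c) = 9/(-4 - 11/c)
(Q(8, -11) + L(j))² = ((-88*(-11) + 16*8) - 9*(-28)/(11 + 4*(-28)))² = ((968 + 128) - 9*(-28)/(11 - 112))² = (1096 - 9*(-28)/(-101))² = (1096 - 9*(-28)*(-1/101))² = (1096 - 252/101)² = (110444/101)² = 12197877136/10201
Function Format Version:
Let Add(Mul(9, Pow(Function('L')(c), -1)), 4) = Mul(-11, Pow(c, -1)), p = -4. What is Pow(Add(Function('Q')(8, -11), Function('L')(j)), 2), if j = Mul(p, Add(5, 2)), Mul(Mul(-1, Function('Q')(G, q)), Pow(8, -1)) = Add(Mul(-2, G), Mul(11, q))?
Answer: Rational(12197877136, 10201) ≈ 1.1958e+6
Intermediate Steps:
Function('Q')(G, q) = Add(Mul(-88, q), Mul(16, G)) (Function('Q')(G, q) = Mul(-8, Add(Mul(-2, G), Mul(11, q))) = Add(Mul(-88, q), Mul(16, G)))
j = -28 (j = Mul(-4, Add(5, 2)) = Mul(-4, 7) = -28)
Function('L')(c) = Mul(9, Pow(Add(-4, Mul(-11, Pow(c, -1))), -1))
Pow(Add(Function('Q')(8, -11), Function('L')(j)), 2) = Pow(Add(Add(Mul(-88, -11), Mul(16, 8)), Mul(-9, -28, Pow(Add(11, Mul(4, -28)), -1))), 2) = Pow(Add(Add(968, 128), Mul(-9, -28, Pow(Add(11, -112), -1))), 2) = Pow(Add(1096, Mul(-9, -28, Pow(-101, -1))), 2) = Pow(Add(1096, Mul(-9, -28, Rational(-1, 101))), 2) = Pow(Add(1096, Rational(-252, 101)), 2) = Pow(Rational(110444, 101), 2) = Rational(12197877136, 10201)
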